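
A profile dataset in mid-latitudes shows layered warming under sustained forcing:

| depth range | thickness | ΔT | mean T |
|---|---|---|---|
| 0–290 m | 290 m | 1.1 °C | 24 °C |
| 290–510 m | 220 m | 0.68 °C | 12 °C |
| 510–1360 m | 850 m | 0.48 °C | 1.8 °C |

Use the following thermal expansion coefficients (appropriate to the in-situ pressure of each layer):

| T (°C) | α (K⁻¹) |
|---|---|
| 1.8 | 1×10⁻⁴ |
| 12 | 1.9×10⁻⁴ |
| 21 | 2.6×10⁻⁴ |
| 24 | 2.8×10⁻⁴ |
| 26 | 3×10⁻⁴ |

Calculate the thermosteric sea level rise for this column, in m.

Layer 1 at 24 °C → α = 2.8×10⁻⁴ K⁻¹
Layer 2 at 12 °C → α = 1.9×10⁻⁴ K⁻¹
Layer 3 at 1.8 °C → α = 1×10⁻⁴ K⁻¹
2.8×10⁻⁴ × 290 × 1.1 = 0.08932 m
1.9×10⁻⁴ × 0.68 × 220 = 0.028424 m
Layer 3: 0.48 × 850 × 1×10⁻⁴ = 0.04080 m
Δh = 0.08932 + 0.028424 + 0.04080 = 0.158544 m

Δh ≈ 0.159 m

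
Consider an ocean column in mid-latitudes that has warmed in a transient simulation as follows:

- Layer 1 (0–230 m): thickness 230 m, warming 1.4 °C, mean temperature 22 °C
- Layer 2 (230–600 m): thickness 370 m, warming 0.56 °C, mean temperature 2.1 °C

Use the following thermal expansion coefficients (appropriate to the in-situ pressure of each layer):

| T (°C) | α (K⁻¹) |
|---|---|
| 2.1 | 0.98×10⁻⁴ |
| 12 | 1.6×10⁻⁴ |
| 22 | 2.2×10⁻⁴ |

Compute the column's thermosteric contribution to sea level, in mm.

about 91.1 mm

Layer 1 at 22 °C → α = 2.2×10⁻⁴ K⁻¹
Layer 2 at 2.1 °C → α = 0.98×10⁻⁴ K⁻¹
2.2×10⁻⁴ × 1.4 × 230 = 0.07084 m
0.56 × 0.98×10⁻⁴ × 370 = 0.0203056 m
Δh = 0.07084 + 0.0203056 = 0.0911456 m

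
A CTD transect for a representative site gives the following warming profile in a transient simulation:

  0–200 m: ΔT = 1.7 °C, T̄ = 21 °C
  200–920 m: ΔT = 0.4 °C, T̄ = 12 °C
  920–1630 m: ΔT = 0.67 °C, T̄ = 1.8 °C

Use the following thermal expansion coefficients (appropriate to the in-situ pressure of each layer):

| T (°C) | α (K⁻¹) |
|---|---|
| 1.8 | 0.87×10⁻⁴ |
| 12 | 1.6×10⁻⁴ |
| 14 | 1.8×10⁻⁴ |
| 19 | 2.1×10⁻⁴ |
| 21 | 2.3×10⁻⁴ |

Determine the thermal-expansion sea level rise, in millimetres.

Layer 1 at 21 °C → α = 2.3×10⁻⁴ K⁻¹
Layer 2 at 12 °C → α = 1.6×10⁻⁴ K⁻¹
Layer 3 at 1.8 °C → α = 0.87×10⁻⁴ K⁻¹
0–200 m: 1.7 × 200 × 2.3×10⁻⁴ = 0.07820 m
Layer 2: 1.6×10⁻⁴ × 0.4 × 720 = 0.04608 m
Layer 3: 0.87×10⁻⁴ × 0.67 × 710 = 0.0413859 m
Δh = 0.07820 + 0.04608 + 0.0413859 = 0.1656659 m

Δh = 166 mm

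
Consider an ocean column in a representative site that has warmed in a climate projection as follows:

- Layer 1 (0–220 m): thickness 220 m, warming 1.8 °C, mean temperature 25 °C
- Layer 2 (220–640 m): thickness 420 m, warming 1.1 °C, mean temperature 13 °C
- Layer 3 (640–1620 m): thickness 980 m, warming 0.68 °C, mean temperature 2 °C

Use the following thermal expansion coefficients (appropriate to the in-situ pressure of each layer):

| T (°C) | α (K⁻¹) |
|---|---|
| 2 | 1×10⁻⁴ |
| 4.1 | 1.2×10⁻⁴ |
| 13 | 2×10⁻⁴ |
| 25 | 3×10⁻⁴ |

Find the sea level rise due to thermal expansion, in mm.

Δh ≈ 278 mm

Layer 1 at 25 °C → α = 3×10⁻⁴ K⁻¹
Layer 2 at 13 °C → α = 2×10⁻⁴ K⁻¹
Layer 3 at 2 °C → α = 1×10⁻⁴ K⁻¹
3×10⁻⁴ × 1.8 × 220 = 0.11880 m
220–640 m: 2×10⁻⁴ × 1.1 × 420 = 0.09240 m
Layer 3: 0.68 × 1×10⁻⁴ × 980 = 0.06664 m
Δh = 0.11880 + 0.09240 + 0.06664 = 0.27784 m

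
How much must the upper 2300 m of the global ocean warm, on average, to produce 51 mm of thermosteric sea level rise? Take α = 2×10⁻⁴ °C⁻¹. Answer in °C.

ΔT ≈ 0.11 °C

ΔT = Δh/(αH) = 0.051 / (2×10⁻⁴ × 2300) ≈ 0.1109 °C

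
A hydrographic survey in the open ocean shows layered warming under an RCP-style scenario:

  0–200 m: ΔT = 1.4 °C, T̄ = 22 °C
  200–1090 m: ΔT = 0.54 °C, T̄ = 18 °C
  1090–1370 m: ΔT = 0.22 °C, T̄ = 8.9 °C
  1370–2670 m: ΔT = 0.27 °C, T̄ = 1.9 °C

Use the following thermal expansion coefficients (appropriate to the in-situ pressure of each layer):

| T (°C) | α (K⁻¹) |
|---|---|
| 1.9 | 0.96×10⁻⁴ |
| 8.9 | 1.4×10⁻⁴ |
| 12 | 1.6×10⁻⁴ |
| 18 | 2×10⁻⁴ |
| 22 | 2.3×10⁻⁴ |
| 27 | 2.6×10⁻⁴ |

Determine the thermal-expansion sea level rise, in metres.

Δh = 0.203 m

Layer 1 at 22 °C → α = 2.3×10⁻⁴ K⁻¹
Layer 2 at 18 °C → α = 2×10⁻⁴ K⁻¹
Layer 3 at 8.9 °C → α = 1.4×10⁻⁴ K⁻¹
Layer 4 at 1.9 °C → α = 0.96×10⁻⁴ K⁻¹
0–200 m: 2.3×10⁻⁴ × 1.4 × 200 = 0.06440 m
200–1090 m: 890 × 0.54 × 2×10⁻⁴ = 0.09612 m
Layer 3: 280 × 1.4×10⁻⁴ × 0.22 = 0.008624 m
1370–2670 m: 0.27 × 0.96×10⁻⁴ × 1300 = 0.033696 m
Δh = 0.06440 + 0.09612 + 0.008624 + 0.033696 = 0.20284 m ≈ 0.203 m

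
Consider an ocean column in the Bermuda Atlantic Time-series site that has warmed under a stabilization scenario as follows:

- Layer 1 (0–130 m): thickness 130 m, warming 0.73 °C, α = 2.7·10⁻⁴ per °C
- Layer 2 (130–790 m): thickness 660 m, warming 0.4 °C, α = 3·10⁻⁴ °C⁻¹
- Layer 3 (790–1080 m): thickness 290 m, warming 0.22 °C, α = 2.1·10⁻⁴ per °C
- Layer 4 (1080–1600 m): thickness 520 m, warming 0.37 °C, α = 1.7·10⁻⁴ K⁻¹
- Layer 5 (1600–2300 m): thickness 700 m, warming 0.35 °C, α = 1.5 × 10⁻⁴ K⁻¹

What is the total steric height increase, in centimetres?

0.73 × 2.7×10⁻⁴ × 130 = 0.025623 m
130–790 m: 660 × 3×10⁻⁴ × 0.4 = 0.07920 m
Layer 3: 2.1×10⁻⁴ × 0.22 × 290 = 0.013398 m
Layer 4: 1.7×10⁻⁴ × 0.37 × 520 = 0.032708 m
0.35 × 1.5×10⁻⁴ × 700 = 0.03675 m
Δh = 0.025623 + 0.07920 + 0.013398 + 0.032708 + 0.03675 = 0.187679 m ≈ 18.8 cm

Δh = 18.8 cm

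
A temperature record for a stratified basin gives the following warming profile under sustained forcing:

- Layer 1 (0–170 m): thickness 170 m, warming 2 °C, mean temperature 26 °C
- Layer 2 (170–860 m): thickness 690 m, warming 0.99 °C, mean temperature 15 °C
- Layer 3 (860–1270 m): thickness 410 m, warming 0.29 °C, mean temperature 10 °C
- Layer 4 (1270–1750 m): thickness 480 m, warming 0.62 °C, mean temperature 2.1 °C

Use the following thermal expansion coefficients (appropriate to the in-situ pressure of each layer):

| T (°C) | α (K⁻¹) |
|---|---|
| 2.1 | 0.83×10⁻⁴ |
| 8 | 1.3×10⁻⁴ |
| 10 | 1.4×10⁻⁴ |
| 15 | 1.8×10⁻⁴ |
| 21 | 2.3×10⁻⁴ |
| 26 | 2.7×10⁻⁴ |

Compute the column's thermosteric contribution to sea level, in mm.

Layer 1 at 26 °C → α = 2.7×10⁻⁴ K⁻¹
Layer 2 at 15 °C → α = 1.8×10⁻⁴ K⁻¹
Layer 3 at 10 °C → α = 1.4×10⁻⁴ K⁻¹
Layer 4 at 2.1 °C → α = 0.83×10⁻⁴ K⁻¹
Layer 1: 170 × 2 × 2.7×10⁻⁴ = 0.09180 m
1.8×10⁻⁴ × 690 × 0.99 = 0.122958 m
860–1270 m: 0.29 × 410 × 1.4×10⁻⁴ = 0.016646 m
1270–1750 m: 480 × 0.62 × 0.83×10⁻⁴ = 0.0247008 m
Δh = 0.09180 + 0.122958 + 0.016646 + 0.0247008 = 0.2561048 m

Δh ≈ 256 mm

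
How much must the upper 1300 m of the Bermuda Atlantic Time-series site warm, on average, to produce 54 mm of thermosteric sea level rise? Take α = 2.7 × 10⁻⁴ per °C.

ΔT ≈ 0.154 K

ΔT = Δh/(αH) = 0.054 / (2.7×10⁻⁴ × 1300) ≈ 0.1538 K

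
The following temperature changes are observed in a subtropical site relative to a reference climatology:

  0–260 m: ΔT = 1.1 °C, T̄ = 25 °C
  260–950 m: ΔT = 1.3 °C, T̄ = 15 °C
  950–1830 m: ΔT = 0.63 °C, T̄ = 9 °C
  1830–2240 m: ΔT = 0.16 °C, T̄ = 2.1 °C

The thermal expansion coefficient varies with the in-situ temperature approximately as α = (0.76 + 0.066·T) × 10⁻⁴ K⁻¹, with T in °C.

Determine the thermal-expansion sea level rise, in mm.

Δh ≈ 307 mm

Layer 1: α = (0.76 + 0.066×25)×10⁻⁴ = 2.41×10⁻⁴ K⁻¹
Layer 2: α = (0.76 + 0.066×15)×10⁻⁴ = 1.75×10⁻⁴ K⁻¹
Layer 3: α = (0.76 + 0.066×9)×10⁻⁴ = 1.354×10⁻⁴ K⁻¹
Layer 4: α = (0.76 + 0.066×2.1)×10⁻⁴ = 0.8986×10⁻⁴ K⁻¹
0–260 m: 260 × 2.41×10⁻⁴ × 1.1 = 0.068926 m
1.75×10⁻⁴ × 690 × 1.3 = 0.156975 m
950–1830 m: 1.354×10⁻⁴ × 0.63 × 880 = 0.07506576 m
410 × 0.8986×10⁻⁴ × 0.16 = 0.005894816 m
Δh = 0.068926 + 0.156975 + 0.07506576 + 0.005894816 = 0.306861576 m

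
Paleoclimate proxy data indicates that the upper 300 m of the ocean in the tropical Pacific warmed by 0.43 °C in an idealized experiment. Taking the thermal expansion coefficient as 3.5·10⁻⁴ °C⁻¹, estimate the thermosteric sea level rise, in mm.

45.2 mm

Δh = αΔT·H = 3.5×10⁻⁴ × 0.43 × 300 = 0.04515 m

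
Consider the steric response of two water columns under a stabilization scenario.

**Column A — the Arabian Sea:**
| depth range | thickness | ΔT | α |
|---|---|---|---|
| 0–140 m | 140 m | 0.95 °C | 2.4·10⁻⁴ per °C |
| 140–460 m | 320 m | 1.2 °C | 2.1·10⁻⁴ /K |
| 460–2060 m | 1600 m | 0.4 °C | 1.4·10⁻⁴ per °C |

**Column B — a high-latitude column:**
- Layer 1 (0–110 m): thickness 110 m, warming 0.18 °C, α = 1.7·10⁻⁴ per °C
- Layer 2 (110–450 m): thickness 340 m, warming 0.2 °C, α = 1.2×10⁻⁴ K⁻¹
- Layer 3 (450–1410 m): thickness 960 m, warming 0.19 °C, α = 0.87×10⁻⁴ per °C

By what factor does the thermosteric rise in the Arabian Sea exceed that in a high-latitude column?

7.38

A 0.95 × 2.4×10⁻⁴ × 140 = 0.03192 m
A 1.2 × 320 × 2.1×10⁻⁴ = 0.08064 m
A 460–2060 m: 1.4×10⁻⁴ × 1600 × 0.4 = 0.08960 m
A total: 0.20216 m
B 110 × 0.18 × 1.7×10⁻⁴ = 0.003366 m
B 110–450 m: 0.2 × 340 × 1.2×10⁻⁴ = 0.00816 m
B 0.87×10⁻⁴ × 0.19 × 960 = 0.0158688 m
B total: 0.0273948 m
Ratio: 0.20216 / 0.0273948 ≈ 7.380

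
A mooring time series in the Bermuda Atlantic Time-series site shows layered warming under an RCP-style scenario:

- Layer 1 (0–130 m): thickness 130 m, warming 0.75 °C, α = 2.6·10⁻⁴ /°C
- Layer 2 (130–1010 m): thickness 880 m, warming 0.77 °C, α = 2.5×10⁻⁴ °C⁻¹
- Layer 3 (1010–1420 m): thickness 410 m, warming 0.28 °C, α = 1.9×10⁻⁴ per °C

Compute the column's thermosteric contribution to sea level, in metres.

2.6×10⁻⁴ × 0.75 × 130 = 0.02535 m
0.77 × 880 × 2.5×10⁻⁴ = 0.16940 m
1010–1420 m: 410 × 0.28 × 1.9×10⁻⁴ = 0.021812 m
Δh = 0.02535 + 0.16940 + 0.021812 = 0.216562 m

0.22 m of thermosteric rise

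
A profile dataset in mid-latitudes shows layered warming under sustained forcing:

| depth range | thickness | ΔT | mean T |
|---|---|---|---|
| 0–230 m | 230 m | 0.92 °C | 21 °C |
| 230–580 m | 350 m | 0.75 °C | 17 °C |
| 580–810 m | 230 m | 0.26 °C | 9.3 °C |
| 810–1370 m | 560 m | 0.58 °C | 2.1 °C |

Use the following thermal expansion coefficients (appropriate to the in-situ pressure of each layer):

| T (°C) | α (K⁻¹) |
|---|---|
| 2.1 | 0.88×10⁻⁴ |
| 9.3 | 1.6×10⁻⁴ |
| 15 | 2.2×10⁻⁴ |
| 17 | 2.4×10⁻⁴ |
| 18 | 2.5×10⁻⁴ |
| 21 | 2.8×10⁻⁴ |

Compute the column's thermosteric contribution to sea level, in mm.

160 mm of thermosteric rise

Layer 1 at 21 °C → α = 2.8×10⁻⁴ K⁻¹
Layer 2 at 17 °C → α = 2.4×10⁻⁴ K⁻¹
Layer 3 at 9.3 °C → α = 1.6×10⁻⁴ K⁻¹
Layer 4 at 2.1 °C → α = 0.88×10⁻⁴ K⁻¹
0–230 m: 2.8×10⁻⁴ × 230 × 0.92 = 0.059248 m
2.4×10⁻⁴ × 350 × 0.75 = 0.06300 m
580–810 m: 0.26 × 230 × 1.6×10⁻⁴ = 0.009568 m
Layer 4: 0.58 × 0.88×10⁻⁴ × 560 = 0.0285824 m
Δh = 0.059248 + 0.06300 + 0.009568 + 0.0285824 = 0.1603984 m ≈ 160 mm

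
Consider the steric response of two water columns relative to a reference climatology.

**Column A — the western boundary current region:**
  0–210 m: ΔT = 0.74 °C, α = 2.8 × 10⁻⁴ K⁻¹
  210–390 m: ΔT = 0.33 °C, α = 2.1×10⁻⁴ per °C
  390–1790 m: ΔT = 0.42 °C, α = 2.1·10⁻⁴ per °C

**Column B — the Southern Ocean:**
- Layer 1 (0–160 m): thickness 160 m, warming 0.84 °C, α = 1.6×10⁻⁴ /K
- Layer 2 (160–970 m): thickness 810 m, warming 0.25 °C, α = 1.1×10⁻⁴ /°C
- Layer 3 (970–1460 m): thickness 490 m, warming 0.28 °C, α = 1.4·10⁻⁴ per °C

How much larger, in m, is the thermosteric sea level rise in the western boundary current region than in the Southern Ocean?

Δh_A − Δh_B ≈ 0.116 m

A 0–210 m: 0.74 × 210 × 2.8×10⁻⁴ = 0.043512 m
A 0.33 × 180 × 2.1×10⁻⁴ = 0.012474 m
A Layer 3: 0.42 × 2.1×10⁻⁴ × 1400 = 0.12348 m
A total: 0.179466 m
B Layer 1: 160 × 1.6×10⁻⁴ × 0.84 = 0.021504 m
B Layer 2: 810 × 1.1×10⁻⁴ × 0.25 = 0.022275 m
B 970–1460 m: 0.28 × 490 × 1.4×10⁻⁴ = 0.019208 m
B total: 0.062987 m
Difference: 0.179466 − 0.062987 = 0.116479 m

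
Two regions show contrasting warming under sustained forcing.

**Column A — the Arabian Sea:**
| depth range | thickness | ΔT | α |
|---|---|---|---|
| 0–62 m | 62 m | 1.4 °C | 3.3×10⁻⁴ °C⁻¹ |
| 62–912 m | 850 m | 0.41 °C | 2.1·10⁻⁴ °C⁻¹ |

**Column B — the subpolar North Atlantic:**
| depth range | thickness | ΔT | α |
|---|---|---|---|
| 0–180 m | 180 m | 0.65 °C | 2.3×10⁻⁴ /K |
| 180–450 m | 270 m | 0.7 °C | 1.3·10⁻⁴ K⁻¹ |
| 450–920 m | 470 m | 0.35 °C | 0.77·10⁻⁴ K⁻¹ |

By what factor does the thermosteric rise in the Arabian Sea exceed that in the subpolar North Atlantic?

A 0–62 m: 1.4 × 3.3×10⁻⁴ × 62 = 0.028644 m
A 62–912 m: 2.1×10⁻⁴ × 850 × 0.41 = 0.073185 m
A total: 0.101829 m
B 2.3×10⁻⁴ × 180 × 0.65 = 0.02691 m
B Layer 2: 270 × 0.7 × 1.3×10⁻⁴ = 0.02457 m
B 450–920 m: 0.35 × 470 × 0.77×10⁻⁴ = 0.0126665 m
B total: 0.0641465 m
Ratio: 0.101829 / 0.0641465 ≈ 1.587

≈ 1.6×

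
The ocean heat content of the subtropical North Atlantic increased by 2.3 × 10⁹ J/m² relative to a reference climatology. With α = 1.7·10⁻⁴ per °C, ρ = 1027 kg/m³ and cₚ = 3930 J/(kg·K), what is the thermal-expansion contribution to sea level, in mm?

Δh = αQ/(ρcₚ) = 1.7×10⁻⁴ × 2.3×10⁹ / (1027 × 3930) ≈ 0.096875 m

96.9 mm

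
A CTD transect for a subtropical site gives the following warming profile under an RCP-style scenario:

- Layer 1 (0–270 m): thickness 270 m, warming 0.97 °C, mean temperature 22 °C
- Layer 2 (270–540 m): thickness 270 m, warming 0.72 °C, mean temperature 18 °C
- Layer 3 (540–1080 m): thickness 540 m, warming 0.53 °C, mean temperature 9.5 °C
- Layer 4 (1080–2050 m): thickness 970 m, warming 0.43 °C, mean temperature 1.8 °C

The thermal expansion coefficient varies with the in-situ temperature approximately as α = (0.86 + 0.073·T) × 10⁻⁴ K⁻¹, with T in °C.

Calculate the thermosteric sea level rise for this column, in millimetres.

Layer 1: α = (0.86 + 0.073×22)×10⁻⁴ = 2.466×10⁻⁴ K⁻¹
Layer 2: α = (0.86 + 0.073×18)×10⁻⁴ = 2.174×10⁻⁴ K⁻¹
Layer 3: α = (0.86 + 0.073×9.5)×10⁻⁴ = 1.5535×10⁻⁴ K⁻¹
Layer 4: α = (0.86 + 0.073×1.8)×10⁻⁴ = 0.9914×10⁻⁴ K⁻¹
2.466×10⁻⁴ × 270 × 0.97 = 0.06458454 m
270–540 m: 270 × 0.72 × 2.174×10⁻⁴ = 0.04226256 m
Layer 3: 1.5535×10⁻⁴ × 540 × 0.53 = 0.04446117 m
1080–2050 m: 970 × 0.43 × 0.9914×10⁻⁴ = 0.041351294 m
Δh = 0.06458454 + 0.04226256 + 0.04446117 + 0.041351294 = 0.192659564 m ≈ 193 mm

Δh = 193 mm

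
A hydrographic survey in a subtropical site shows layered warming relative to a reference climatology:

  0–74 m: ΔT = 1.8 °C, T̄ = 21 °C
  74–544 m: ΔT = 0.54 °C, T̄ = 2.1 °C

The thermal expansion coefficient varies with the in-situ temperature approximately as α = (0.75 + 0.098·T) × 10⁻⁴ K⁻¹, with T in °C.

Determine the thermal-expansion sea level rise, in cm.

Layer 1: α = (0.75 + 0.098×21)×10⁻⁴ = 2.808×10⁻⁴ K⁻¹
Layer 2: α = (0.75 + 0.098×2.1)×10⁻⁴ = 0.9558×10⁻⁴ K⁻¹
1.8 × 74 × 2.808×10⁻⁴ = 0.03740256 m
74–544 m: 0.54 × 0.9558×10⁻⁴ × 470 = 0.024258204 m
Δh = 0.03740256 + 0.024258204 = 0.061660764 m

Δh ≈ 6.2 cm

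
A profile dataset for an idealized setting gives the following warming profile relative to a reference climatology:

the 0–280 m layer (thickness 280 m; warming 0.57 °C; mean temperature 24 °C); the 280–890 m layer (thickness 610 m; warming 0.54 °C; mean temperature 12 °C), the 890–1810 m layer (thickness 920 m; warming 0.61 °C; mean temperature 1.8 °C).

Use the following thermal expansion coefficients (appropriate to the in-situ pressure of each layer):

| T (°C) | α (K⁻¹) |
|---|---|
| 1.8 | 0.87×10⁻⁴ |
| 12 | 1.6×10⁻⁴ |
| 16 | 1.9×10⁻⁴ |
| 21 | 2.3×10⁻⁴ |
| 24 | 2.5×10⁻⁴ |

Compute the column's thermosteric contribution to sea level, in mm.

Δh = 141 mm

Layer 1 at 24 °C → α = 2.5×10⁻⁴ K⁻¹
Layer 2 at 12 °C → α = 1.6×10⁻⁴ K⁻¹
Layer 3 at 1.8 °C → α = 0.87×10⁻⁴ K⁻¹
0–280 m: 0.57 × 2.5×10⁻⁴ × 280 = 0.03990 m
610 × 0.54 × 1.6×10⁻⁴ = 0.052704 m
890–1810 m: 0.61 × 0.87×10⁻⁴ × 920 = 0.0488244 m
Δh = 0.03990 + 0.052704 + 0.0488244 = 0.1414284 m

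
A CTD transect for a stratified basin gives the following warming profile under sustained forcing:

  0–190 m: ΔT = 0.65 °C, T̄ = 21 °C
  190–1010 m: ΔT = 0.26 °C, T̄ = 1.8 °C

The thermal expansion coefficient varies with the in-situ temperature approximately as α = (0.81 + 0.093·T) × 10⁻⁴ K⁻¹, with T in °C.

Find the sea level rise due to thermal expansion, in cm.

5.5 cm of thermosteric rise

Layer 1: α = (0.81 + 0.093×21)×10⁻⁴ = 2.763×10⁻⁴ K⁻¹
Layer 2: α = (0.81 + 0.093×1.8)×10⁻⁴ = 0.9774×10⁻⁴ K⁻¹
190 × 2.763×10⁻⁴ × 0.65 = 0.03412305 m
Layer 2: 0.9774×10⁻⁴ × 0.26 × 820 = 0.020838168 m
Δh = 0.03412305 + 0.020838168 = 0.054961218 m ≈ 5.5 cm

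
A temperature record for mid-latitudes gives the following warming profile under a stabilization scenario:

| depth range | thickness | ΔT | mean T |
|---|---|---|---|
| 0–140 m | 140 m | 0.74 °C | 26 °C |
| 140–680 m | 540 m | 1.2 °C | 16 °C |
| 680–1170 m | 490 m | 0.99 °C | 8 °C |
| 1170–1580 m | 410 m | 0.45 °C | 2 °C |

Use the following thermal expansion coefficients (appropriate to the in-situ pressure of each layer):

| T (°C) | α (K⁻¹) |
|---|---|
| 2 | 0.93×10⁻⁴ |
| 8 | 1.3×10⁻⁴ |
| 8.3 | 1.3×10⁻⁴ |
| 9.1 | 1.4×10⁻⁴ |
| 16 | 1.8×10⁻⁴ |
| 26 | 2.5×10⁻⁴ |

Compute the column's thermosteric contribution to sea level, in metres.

Layer 1 at 26 °C → α = 2.5×10⁻⁴ K⁻¹
Layer 2 at 16 °C → α = 1.8×10⁻⁴ K⁻¹
Layer 3 at 8 °C → α = 1.3×10⁻⁴ K⁻¹
Layer 4 at 2 °C → α = 0.93×10⁻⁴ K⁻¹
0.74 × 140 × 2.5×10⁻⁴ = 0.02590 m
Layer 2: 540 × 1.2 × 1.8×10⁻⁴ = 0.11664 m
490 × 1.3×10⁻⁴ × 0.99 = 0.063063 m
Layer 4: 0.45 × 0.93×10⁻⁴ × 410 = 0.0171585 m
Δh = 0.02590 + 0.11664 + 0.063063 + 0.0171585 = 0.2227615 m ≈ 0.223 m

Δh ≈ 0.223 m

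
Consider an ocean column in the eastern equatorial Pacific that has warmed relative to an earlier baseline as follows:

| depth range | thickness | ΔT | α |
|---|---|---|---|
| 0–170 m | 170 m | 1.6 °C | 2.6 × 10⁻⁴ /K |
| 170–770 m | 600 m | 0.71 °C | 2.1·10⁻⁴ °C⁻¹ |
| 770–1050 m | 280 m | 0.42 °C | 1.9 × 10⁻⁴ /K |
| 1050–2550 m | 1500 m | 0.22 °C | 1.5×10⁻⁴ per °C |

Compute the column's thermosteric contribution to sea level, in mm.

1.6 × 2.6×10⁻⁴ × 170 = 0.07072 m
Layer 2: 600 × 2.1×10⁻⁴ × 0.71 = 0.08946 m
770–1050 m: 280 × 1.9×10⁻⁴ × 0.42 = 0.022344 m
1.5×10⁻⁴ × 0.22 × 1500 = 0.04950 m
Δh = 0.07072 + 0.08946 + 0.022344 + 0.04950 = 0.232024 m ≈ 232 mm

Δh = 232 mm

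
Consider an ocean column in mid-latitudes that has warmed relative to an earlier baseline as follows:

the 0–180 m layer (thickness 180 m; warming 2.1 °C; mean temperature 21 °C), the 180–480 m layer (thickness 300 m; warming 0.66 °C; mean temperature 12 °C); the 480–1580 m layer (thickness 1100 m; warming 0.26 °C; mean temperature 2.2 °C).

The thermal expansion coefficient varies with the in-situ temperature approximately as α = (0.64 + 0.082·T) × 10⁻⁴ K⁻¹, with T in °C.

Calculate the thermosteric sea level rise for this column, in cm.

Δh = 14.5 cm

Layer 1: α = (0.64 + 0.082×21)×10⁻⁴ = 2.362×10⁻⁴ K⁻¹
Layer 2: α = (0.64 + 0.082×12)×10⁻⁴ = 1.624×10⁻⁴ K⁻¹
Layer 3: α = (0.64 + 0.082×2.2)×10⁻⁴ = 0.8204×10⁻⁴ K⁻¹
0–180 m: 180 × 2.1 × 2.362×10⁻⁴ = 0.0892836 m
Layer 2: 0.66 × 1.624×10⁻⁴ × 300 = 0.0321552 m
480–1580 m: 0.26 × 1100 × 0.8204×10⁻⁴ = 0.02346344 m
Δh = 0.0892836 + 0.0321552 + 0.02346344 = 0.14490224 m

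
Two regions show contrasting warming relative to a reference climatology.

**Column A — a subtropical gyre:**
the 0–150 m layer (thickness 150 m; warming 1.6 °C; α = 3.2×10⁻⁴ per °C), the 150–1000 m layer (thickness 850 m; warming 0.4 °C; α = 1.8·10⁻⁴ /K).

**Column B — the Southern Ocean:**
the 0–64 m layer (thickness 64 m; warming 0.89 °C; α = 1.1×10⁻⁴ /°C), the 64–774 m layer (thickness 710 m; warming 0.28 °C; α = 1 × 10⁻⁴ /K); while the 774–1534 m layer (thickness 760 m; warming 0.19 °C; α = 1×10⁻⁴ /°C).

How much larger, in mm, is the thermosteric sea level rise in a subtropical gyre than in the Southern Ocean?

A 3.2×10⁻⁴ × 150 × 1.6 = 0.07680 m
A 0.4 × 1.8×10⁻⁴ × 850 = 0.06120 m
A total: 0.13800 m
B 0.89 × 1.1×10⁻⁴ × 64 = 0.0062656 m
B 64–774 m: 1×10⁻⁴ × 710 × 0.28 = 0.01988 m
B 774–1534 m: 0.19 × 1×10⁻⁴ × 760 = 0.01444 m
B total: 0.0405856 m
Difference: 0.13800 − 0.0405856 = 0.0974144 m

97.4 mm larger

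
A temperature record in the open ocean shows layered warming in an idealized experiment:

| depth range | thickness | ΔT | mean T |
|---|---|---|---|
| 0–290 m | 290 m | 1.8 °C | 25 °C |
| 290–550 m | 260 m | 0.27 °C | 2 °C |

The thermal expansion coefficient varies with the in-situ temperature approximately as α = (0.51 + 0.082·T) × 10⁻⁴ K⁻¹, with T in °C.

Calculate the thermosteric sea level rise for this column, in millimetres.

138 mm

Layer 1: α = (0.51 + 0.082×25)×10⁻⁴ = 2.56×10⁻⁴ K⁻¹
Layer 2: α = (0.51 + 0.082×2)×10⁻⁴ = 0.674×10⁻⁴ K⁻¹
290 × 2.56×10⁻⁴ × 1.8 = 0.133632 m
0.674×10⁻⁴ × 0.27 × 260 = 0.00473148 m
Δh = 0.133632 + 0.00473148 = 0.13836348 m ≈ 138 mm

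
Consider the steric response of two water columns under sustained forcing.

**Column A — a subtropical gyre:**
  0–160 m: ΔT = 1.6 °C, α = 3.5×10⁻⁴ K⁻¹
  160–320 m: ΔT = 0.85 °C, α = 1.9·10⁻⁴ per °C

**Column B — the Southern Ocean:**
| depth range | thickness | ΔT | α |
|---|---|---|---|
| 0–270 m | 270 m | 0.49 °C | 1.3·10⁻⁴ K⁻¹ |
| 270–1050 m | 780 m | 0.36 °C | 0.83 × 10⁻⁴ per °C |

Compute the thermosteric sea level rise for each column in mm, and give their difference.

Δh_A ≈ 115 mm, Δh_B ≈ 40.5 mm; difference ≈ 74.9 mm

A Layer 1: 1.6 × 160 × 3.5×10⁻⁴ = 0.08960 m
A 0.85 × 1.9×10⁻⁴ × 160 = 0.02584 m
A total: 0.11544 m
B Layer 1: 1.3×10⁻⁴ × 0.49 × 270 = 0.017199 m
B 0.83×10⁻⁴ × 0.36 × 780 = 0.0233064 m
B total: 0.0405054 m
Difference: 0.11544 − 0.0405054 = 0.0749346 m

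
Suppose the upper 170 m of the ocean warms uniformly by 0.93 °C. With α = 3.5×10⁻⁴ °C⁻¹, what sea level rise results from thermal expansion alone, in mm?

Δh = αΔT·H = 3.5×10⁻⁴ × 0.93 × 170 = 0.055335 m

55.3 mm of thermosteric rise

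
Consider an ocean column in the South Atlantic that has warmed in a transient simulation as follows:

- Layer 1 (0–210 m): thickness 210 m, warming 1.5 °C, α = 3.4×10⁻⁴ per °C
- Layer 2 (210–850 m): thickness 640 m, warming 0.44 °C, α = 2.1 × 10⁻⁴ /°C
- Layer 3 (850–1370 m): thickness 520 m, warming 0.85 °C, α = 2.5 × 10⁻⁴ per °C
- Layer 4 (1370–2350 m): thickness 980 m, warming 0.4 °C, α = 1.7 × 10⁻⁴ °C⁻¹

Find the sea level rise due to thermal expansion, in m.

Layer 1: 210 × 3.4×10⁻⁴ × 1.5 = 0.10710 m
210–850 m: 640 × 2.1×10⁻⁴ × 0.44 = 0.059136 m
Layer 3: 2.5×10⁻⁴ × 520 × 0.85 = 0.11050 m
980 × 0.4 × 1.7×10⁻⁴ = 0.06664 m
Δh = 0.10710 + 0.059136 + 0.11050 + 0.06664 = 0.343376 m

about 0.343 m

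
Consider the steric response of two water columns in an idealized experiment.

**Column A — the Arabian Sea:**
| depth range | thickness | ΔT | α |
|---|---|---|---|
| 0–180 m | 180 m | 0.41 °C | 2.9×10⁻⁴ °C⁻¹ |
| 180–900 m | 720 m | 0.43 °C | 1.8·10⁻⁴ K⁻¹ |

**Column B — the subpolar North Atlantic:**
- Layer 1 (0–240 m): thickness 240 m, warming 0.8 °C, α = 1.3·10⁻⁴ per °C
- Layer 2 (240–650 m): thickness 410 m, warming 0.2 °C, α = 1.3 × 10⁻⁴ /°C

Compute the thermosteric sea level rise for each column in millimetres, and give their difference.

A: 77 mm; B: 36 mm; difference 42 mm

A Layer 1: 180 × 2.9×10⁻⁴ × 0.41 = 0.021402 m
A 720 × 1.8×10⁻⁴ × 0.43 = 0.055728 m
A total: 0.07713 m
B 0–240 m: 240 × 1.3×10⁻⁴ × 0.8 = 0.02496 m
B 1.3×10⁻⁴ × 0.2 × 410 = 0.01066 m
B total: 0.03562 m
Difference: 0.07713 − 0.03562 = 0.04151 m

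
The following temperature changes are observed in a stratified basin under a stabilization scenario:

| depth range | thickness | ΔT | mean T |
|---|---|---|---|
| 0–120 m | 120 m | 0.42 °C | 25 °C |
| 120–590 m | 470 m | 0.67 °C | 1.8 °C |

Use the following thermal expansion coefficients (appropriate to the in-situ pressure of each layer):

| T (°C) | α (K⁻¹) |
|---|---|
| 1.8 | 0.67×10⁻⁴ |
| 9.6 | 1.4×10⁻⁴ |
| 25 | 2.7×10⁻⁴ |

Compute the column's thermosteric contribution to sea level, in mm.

Layer 1 at 25 °C → α = 2.7×10⁻⁴ K⁻¹
Layer 2 at 1.8 °C → α = 0.67×10⁻⁴ K⁻¹
Layer 1: 0.42 × 2.7×10⁻⁴ × 120 = 0.013608 m
470 × 0.67×10⁻⁴ × 0.67 = 0.0210983 m
Δh = 0.013608 + 0.0210983 = 0.0347063 m ≈ 35 mm

35 mm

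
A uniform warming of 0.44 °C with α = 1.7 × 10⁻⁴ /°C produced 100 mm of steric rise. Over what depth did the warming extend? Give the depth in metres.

1340 m

H = Δh/(αΔT) = 0.1 / (1.7×10⁻⁴ × 0.44) ≈ 1337 m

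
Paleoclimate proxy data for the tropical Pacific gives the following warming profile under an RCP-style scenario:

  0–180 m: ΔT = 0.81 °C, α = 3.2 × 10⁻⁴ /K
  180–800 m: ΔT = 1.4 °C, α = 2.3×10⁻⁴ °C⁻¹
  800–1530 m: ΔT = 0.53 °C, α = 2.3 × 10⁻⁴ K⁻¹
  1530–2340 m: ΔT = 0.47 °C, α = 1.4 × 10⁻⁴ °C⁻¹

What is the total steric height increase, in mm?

Δh = 389 mm

0–180 m: 3.2×10⁻⁴ × 180 × 0.81 = 0.046656 m
Layer 2: 620 × 2.3×10⁻⁴ × 1.4 = 0.19964 m
Layer 3: 730 × 2.3×10⁻⁴ × 0.53 = 0.088987 m
Layer 4: 1.4×10⁻⁴ × 0.47 × 810 = 0.053298 m
Δh = 0.046656 + 0.19964 + 0.088987 + 0.053298 = 0.388581 m ≈ 389 mm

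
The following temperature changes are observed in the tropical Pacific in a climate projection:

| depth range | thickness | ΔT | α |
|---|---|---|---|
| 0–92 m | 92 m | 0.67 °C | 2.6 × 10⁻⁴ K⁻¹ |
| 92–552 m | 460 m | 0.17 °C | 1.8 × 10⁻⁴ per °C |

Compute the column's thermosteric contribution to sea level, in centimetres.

Δh = 3.01 cm

Layer 1: 0.67 × 92 × 2.6×10⁻⁴ = 0.0160264 m
Layer 2: 460 × 1.8×10⁻⁴ × 0.17 = 0.014076 m
Δh = 0.0160264 + 0.014076 = 0.0301024 m ≈ 3.01 cm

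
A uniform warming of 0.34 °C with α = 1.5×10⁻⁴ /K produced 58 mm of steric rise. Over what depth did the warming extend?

H = Δh/(αΔT) = 0.058 / (1.5×10⁻⁴ × 0.34) ≈ 1137 m

H ≈ 1140 m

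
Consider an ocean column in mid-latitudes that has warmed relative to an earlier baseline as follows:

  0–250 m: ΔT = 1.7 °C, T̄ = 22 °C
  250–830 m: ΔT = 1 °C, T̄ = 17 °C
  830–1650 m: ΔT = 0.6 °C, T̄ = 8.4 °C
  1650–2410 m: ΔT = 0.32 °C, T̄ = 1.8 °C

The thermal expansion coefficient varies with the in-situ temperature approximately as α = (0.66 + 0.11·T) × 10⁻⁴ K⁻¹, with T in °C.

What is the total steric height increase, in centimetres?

Δh ≈ 37.6 cm

Layer 1: α = (0.66 + 0.11×22)×10⁻⁴ = 3.08×10⁻⁴ K⁻¹
Layer 2: α = (0.66 + 0.11×17)×10⁻⁴ = 2.53×10⁻⁴ K⁻¹
Layer 3: α = (0.66 + 0.11×8.4)×10⁻⁴ = 1.584×10⁻⁴ K⁻¹
Layer 4: α = (0.66 + 0.11×1.8)×10⁻⁴ = 0.858×10⁻⁴ K⁻¹
0–250 m: 250 × 1.7 × 3.08×10⁻⁴ = 0.13090 m
250–830 m: 2.53×10⁻⁴ × 580 × 1 = 0.14674 m
Layer 3: 0.6 × 1.584×10⁻⁴ × 820 = 0.0779328 m
1650–2410 m: 0.32 × 0.858×10⁻⁴ × 760 = 0.02086656 m
Δh = 0.13090 + 0.14674 + 0.0779328 + 0.02086656 = 0.37643936 m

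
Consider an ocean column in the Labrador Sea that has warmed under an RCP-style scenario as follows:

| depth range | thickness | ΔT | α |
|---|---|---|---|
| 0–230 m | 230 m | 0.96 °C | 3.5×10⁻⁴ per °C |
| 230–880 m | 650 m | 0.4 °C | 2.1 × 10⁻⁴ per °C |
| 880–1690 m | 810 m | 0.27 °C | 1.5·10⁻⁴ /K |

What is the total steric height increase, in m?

0.165 m of thermosteric rise

Layer 1: 230 × 0.96 × 3.5×10⁻⁴ = 0.07728 m
Layer 2: 0.4 × 2.1×10⁻⁴ × 650 = 0.05460 m
Layer 3: 1.5×10⁻⁴ × 810 × 0.27 = 0.032805 m
Δh = 0.07728 + 0.05460 + 0.032805 = 0.164685 m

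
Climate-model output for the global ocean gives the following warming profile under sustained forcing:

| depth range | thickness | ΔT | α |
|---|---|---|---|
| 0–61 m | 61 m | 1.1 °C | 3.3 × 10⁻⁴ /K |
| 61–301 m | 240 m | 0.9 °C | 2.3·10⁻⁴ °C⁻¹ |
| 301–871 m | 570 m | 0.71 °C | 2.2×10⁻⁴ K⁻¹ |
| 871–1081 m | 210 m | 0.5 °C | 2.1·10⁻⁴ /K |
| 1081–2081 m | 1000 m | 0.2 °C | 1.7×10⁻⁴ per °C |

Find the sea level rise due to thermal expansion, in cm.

0–61 m: 61 × 1.1 × 3.3×10⁻⁴ = 0.022143 m
2.3×10⁻⁴ × 240 × 0.9 = 0.04968 m
301–871 m: 0.71 × 2.2×10⁻⁴ × 570 = 0.089034 m
0.5 × 210 × 2.1×10⁻⁴ = 0.02205 m
1081–2081 m: 0.2 × 1.7×10⁻⁴ × 1000 = 0.03400 m
Δh = 0.022143 + 0.04968 + 0.089034 + 0.02205 + 0.03400 = 0.216907 m

22 cm of thermosteric rise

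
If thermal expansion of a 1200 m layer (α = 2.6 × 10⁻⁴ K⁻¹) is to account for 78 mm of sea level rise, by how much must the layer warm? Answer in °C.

ΔT = Δh/(αH) = 0.078 / (2.6×10⁻⁴ × 1200) = 0.2500 °C

ΔT ≈ 0.250 °C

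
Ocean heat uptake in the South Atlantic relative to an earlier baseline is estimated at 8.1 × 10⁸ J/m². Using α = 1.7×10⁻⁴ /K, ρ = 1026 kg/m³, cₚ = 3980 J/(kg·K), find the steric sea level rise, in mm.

Δh = αQ/(ρcₚ) = 1.7×10⁻⁴ × 8.1×10⁸ / (1026 × 3980) ≈ 0.033721 m

Δh = 33.7 mm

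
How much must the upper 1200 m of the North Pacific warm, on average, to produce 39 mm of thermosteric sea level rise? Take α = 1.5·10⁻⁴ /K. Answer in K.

0.22 K

ΔT = Δh/(αH) = 0.039 / (1.5×10⁻⁴ × 1200) ≈ 0.2167 K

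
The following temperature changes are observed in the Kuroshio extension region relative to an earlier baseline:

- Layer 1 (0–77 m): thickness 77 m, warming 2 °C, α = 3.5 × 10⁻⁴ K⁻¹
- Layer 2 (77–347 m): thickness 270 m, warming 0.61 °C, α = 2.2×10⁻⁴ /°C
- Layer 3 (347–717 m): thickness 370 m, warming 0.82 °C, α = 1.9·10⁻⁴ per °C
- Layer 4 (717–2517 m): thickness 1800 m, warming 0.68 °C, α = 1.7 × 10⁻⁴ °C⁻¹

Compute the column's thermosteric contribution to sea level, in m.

Δh ≈ 0.356 m

Layer 1: 2 × 77 × 3.5×10⁻⁴ = 0.05390 m
77–347 m: 0.61 × 2.2×10⁻⁴ × 270 = 0.036234 m
347–717 m: 370 × 1.9×10⁻⁴ × 0.82 = 0.057646 m
717–2517 m: 0.68 × 1.7×10⁻⁴ × 1800 = 0.20808 m
Δh = 0.05390 + 0.036234 + 0.057646 + 0.20808 = 0.35586 m ≈ 0.356 m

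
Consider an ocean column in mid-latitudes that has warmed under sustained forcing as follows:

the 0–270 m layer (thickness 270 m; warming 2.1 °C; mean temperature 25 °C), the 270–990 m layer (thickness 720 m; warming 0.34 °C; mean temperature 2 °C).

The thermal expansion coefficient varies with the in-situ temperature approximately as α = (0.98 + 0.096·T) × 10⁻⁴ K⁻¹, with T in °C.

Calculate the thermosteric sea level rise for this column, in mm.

about 220 mm

Layer 1: α = (0.98 + 0.096×25)×10⁻⁴ = 3.38×10⁻⁴ K⁻¹
Layer 2: α = (0.98 + 0.096×2)×10⁻⁴ = 1.172×10⁻⁴ K⁻¹
2.1 × 270 × 3.38×10⁻⁴ = 0.191646 m
0.34 × 720 × 1.172×10⁻⁴ = 0.02869056 m
Δh = 0.191646 + 0.02869056 = 0.22033656 m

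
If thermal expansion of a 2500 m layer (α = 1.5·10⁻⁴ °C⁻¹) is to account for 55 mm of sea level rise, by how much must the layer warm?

ΔT = Δh/(αH) = 0.055 / (1.5×10⁻⁴ × 2500) ≈ 0.1467 °C

0.147 °C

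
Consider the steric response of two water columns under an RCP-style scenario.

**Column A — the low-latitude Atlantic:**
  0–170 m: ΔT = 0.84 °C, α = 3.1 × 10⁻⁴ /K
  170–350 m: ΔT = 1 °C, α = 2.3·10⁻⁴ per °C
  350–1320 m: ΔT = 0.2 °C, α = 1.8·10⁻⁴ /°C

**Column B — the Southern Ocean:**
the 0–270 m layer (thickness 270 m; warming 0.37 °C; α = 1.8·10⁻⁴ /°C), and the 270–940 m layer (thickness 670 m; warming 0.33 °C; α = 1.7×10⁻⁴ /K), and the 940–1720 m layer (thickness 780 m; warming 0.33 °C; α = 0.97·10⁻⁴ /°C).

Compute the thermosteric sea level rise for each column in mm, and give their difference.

A: 121 mm; B: 80.5 mm; difference 40.1 mm

A 3.1×10⁻⁴ × 0.84 × 170 = 0.044268 m
A 170–350 m: 1 × 2.3×10⁻⁴ × 180 = 0.04140 m
A 350–1320 m: 1.8×10⁻⁴ × 970 × 0.2 = 0.03492 m
A total: 0.120588 m
B Layer 1: 0.37 × 270 × 1.8×10⁻⁴ = 0.017982 m
B 270–940 m: 670 × 0.33 × 1.7×10⁻⁴ = 0.037587 m
B Layer 3: 780 × 0.33 × 0.97×10⁻⁴ = 0.0249678 m
B total: 0.0805368 m
Difference: 0.120588 − 0.0805368 = 0.0400512 m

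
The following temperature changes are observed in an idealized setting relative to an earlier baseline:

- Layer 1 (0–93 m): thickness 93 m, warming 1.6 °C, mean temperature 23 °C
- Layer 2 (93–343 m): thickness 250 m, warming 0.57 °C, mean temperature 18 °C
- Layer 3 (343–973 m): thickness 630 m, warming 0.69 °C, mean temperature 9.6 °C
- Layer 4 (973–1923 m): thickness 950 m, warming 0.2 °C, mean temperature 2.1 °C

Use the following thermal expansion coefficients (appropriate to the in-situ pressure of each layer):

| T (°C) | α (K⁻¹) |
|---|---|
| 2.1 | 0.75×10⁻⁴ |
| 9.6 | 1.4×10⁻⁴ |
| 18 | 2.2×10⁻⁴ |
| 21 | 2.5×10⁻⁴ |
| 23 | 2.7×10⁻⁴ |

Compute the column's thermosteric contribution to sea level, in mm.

Δh ≈ 147 mm

Layer 1 at 23 °C → α = 2.7×10⁻⁴ K⁻¹
Layer 2 at 18 °C → α = 2.2×10⁻⁴ K⁻¹
Layer 3 at 9.6 °C → α = 1.4×10⁻⁴ K⁻¹
Layer 4 at 2.1 °C → α = 0.75×10⁻⁴ K⁻¹
0–93 m: 2.7×10⁻⁴ × 1.6 × 93 = 0.040176 m
93–343 m: 0.57 × 2.2×10⁻⁴ × 250 = 0.03135 m
Layer 3: 630 × 0.69 × 1.4×10⁻⁴ = 0.060858 m
973–1923 m: 950 × 0.75×10⁻⁴ × 0.2 = 0.01425 m
Δh = 0.040176 + 0.03135 + 0.060858 + 0.01425 = 0.146634 m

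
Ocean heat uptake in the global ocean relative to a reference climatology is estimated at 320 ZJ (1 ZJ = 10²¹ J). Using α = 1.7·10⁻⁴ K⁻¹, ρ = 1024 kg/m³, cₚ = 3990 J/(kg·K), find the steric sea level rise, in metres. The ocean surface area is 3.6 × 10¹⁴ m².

0.0370 m

Per unit area: Q = 320×10²¹ / (3.6×10¹⁴) ≈ 8.889×10⁸ J/m²
Δh = αQ/(ρcₚ) = 1.7×10⁻⁴ × 8.889×10⁸ / (1024 × 3990) ≈ 0.036985 m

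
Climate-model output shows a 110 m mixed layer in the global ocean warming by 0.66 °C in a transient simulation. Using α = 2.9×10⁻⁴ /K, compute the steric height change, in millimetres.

Δh = 21.1 mm

Δh = αΔT·H = 2.9×10⁻⁴ × 0.66 × 110 = 0.021054 m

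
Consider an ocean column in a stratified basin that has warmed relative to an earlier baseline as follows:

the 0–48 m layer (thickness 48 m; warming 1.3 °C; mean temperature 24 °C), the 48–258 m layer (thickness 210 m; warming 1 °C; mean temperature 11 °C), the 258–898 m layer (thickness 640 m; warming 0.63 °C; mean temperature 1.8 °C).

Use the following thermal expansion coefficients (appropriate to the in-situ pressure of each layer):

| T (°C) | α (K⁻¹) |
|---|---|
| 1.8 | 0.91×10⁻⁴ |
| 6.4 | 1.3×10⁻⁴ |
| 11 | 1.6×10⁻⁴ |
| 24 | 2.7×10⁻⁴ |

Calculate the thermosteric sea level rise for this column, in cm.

Δh = 8.71 cm

Layer 1 at 24 °C → α = 2.7×10⁻⁴ K⁻¹
Layer 2 at 11 °C → α = 1.6×10⁻⁴ K⁻¹
Layer 3 at 1.8 °C → α = 0.91×10⁻⁴ K⁻¹
Layer 1: 48 × 1.3 × 2.7×10⁻⁴ = 0.016848 m
48–258 m: 1 × 210 × 1.6×10⁻⁴ = 0.03360 m
258–898 m: 640 × 0.63 × 0.91×10⁻⁴ = 0.0366912 m
Δh = 0.016848 + 0.03360 + 0.0366912 = 0.0871392 m ≈ 8.71 cm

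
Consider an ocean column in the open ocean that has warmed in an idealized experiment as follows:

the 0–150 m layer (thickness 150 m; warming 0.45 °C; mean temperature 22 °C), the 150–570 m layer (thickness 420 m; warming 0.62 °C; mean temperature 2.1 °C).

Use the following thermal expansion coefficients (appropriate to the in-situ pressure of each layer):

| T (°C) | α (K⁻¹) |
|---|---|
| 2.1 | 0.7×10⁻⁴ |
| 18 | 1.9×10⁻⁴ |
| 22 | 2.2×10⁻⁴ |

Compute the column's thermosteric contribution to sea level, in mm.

33 mm

Layer 1 at 22 °C → α = 2.2×10⁻⁴ K⁻¹
Layer 2 at 2.1 °C → α = 0.7×10⁻⁴ K⁻¹
0.45 × 150 × 2.2×10⁻⁴ = 0.01485 m
0.7×10⁻⁴ × 0.62 × 420 = 0.018228 m
Δh = 0.01485 + 0.018228 = 0.033078 m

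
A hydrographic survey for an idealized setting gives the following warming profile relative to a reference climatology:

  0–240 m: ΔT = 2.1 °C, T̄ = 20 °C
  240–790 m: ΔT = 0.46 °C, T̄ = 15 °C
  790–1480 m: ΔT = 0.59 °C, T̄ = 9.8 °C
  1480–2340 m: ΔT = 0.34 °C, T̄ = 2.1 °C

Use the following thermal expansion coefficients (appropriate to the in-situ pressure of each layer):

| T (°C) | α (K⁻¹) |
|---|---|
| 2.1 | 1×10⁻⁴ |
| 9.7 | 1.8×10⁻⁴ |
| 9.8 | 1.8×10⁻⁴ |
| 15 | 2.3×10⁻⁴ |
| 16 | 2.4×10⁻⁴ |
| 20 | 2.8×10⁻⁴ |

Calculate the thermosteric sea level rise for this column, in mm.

Layer 1 at 20 °C → α = 2.8×10⁻⁴ K⁻¹
Layer 2 at 15 °C → α = 2.3×10⁻⁴ K⁻¹
Layer 3 at 9.8 °C → α = 1.8×10⁻⁴ K⁻¹
Layer 4 at 2.1 °C → α = 1×10⁻⁴ K⁻¹
0–240 m: 2.1 × 2.8×10⁻⁴ × 240 = 0.14112 m
2.3×10⁻⁴ × 0.46 × 550 = 0.05819 m
690 × 1.8×10⁻⁴ × 0.59 = 0.073278 m
1480–2340 m: 860 × 1×10⁻⁴ × 0.34 = 0.02924 m
Δh = 0.14112 + 0.05819 + 0.073278 + 0.02924 = 0.301828 m

302 mm of thermosteric rise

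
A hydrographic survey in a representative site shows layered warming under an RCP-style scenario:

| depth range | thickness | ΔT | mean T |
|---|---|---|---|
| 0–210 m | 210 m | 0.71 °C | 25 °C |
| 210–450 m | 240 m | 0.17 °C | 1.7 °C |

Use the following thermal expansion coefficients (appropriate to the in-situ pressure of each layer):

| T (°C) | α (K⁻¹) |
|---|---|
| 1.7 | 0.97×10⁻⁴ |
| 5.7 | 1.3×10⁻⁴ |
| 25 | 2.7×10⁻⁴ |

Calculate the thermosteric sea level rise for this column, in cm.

Δh ≈ 4.42 cm

Layer 1 at 25 °C → α = 2.7×10⁻⁴ K⁻¹
Layer 2 at 1.7 °C → α = 0.97×10⁻⁴ K⁻¹
2.7×10⁻⁴ × 210 × 0.71 = 0.040257 m
Layer 2: 0.17 × 240 × 0.97×10⁻⁴ = 0.0039576 m
Δh = 0.040257 + 0.0039576 = 0.0442146 m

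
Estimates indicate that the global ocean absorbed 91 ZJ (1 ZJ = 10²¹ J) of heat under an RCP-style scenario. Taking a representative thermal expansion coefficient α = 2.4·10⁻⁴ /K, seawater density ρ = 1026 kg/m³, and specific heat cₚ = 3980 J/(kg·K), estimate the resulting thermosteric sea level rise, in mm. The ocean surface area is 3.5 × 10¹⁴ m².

15.3 mm

Per unit area: Q = 91×10²¹ / (3.5×10¹⁴) = 2.6×10⁸ J/m²
Δh = αQ/(ρcₚ) = 2.4×10⁻⁴ × 2.6×10⁸ / (1026 × 3980) ≈ 0.015281 m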